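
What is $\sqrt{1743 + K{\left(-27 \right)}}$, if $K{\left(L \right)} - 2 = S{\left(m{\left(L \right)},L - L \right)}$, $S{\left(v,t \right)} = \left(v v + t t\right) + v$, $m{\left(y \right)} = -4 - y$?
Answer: $\sqrt{2297} \approx 47.927$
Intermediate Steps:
$S{\left(v,t \right)} = v + t^{2} + v^{2}$ ($S{\left(v,t \right)} = \left(v^{2} + t^{2}\right) + v = \left(t^{2} + v^{2}\right) + v = v + t^{2} + v^{2}$)
$K{\left(L \right)} = -2 + \left(-4 - L\right)^{2} - L$ ($K{\left(L \right)} = 2 + \left(\left(-4 - L\right) + \left(L - L\right)^{2} + \left(-4 - L\right)^{2}\right) = 2 + \left(\left(-4 - L\right) + 0^{2} + \left(-4 - L\right)^{2}\right) = 2 + \left(\left(-4 - L\right) + 0 + \left(-4 - L\right)^{2}\right) = 2 - \left(4 + L - \left(-4 - L\right)^{2}\right) = -2 + \left(-4 - L\right)^{2} - L$)
$\sqrt{1743 + K{\left(-27 \right)}} = \sqrt{1743 - \left(-25 - \left(4 - 27\right)^{2}\right)} = \sqrt{1743 + \left(-2 + \left(-23\right)^{2} + 27\right)} = \sqrt{1743 + \left(-2 + 529 + 27\right)} = \sqrt{1743 + 554} = \sqrt{2297}$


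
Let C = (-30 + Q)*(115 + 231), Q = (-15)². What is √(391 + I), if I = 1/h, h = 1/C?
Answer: √67861 ≈ 260.50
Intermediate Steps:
Q = 225
C = 67470 (C = (-30 + 225)*(115 + 231) = 195*346 = 67470)
h = 1/67470 ≈ 1.4821e-5
I = 67470 (I = 1/(1/67470) = 67470)
√(391 + I) = √(391 + 67470) = √67861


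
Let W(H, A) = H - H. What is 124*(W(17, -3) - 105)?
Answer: -13020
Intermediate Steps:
W(H, A) = 0
124*(W(17, -3) - 105) = 124*(0 - 105) = 124*(-105) = -13020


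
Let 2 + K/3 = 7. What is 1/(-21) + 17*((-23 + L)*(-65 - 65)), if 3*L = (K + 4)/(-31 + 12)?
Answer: 1082899/21 ≈ 51567.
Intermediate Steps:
K = 15 (K = -6 + 3*7 = -6 + 21 = 15)
L = -1/3 (L = ((15 + 4)/(-31 + 12))/3 = (19/(-19))/3 = (19*(-1/19))/3 = (1/3)*(-1) = -1/3 ≈ -0.33333)
1/(-21) + 17*((-23 + L)*(-65 - 65)) = 1/(-21) + 17*((-23 - 1/3)*(-65 - 65)) = -1/21 + 17*(-70/3*(-130)) = -1/21 + 17*(9100/3) = -1/21 + 154700/3 = 1082899/21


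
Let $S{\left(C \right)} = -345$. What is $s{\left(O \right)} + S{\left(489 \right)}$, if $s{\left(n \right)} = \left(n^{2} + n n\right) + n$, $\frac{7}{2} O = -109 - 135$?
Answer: $\frac{455967}{49} \approx 9305.5$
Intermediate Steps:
$O = - \frac{488}{7}$ ($O = \frac{2 \left(-109 - 135\right)}{7} = \frac{2}{7} \left(-244\right) = - \frac{488}{7} \approx -69.714$)
$s{\left(n \right)} = n + 2 n^{2}$ ($s{\left(n \right)} = \left(n^{2} + n^{2}\right) + n = 2 n^{2} + n = n + 2 n^{2}$)
$s{\left(O \right)} + S{\left(489 \right)} = - \frac{488 \left(1 + 2 \left(- \frac{488}{7}\right)\right)}{7} - 345 = - \frac{488 \left(1 - \frac{976}{7}\right)}{7} - 345 = \left(- \frac{488}{7}\right) \left(- \frac{969}{7}\right) - 345 = \frac{472872}{49} - 345 = \frac{455967}{49}$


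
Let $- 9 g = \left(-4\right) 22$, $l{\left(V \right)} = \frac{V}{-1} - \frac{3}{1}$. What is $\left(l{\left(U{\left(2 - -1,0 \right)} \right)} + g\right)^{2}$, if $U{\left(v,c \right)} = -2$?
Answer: $\frac{6241}{81} \approx 77.049$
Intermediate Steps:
$l{\left(V \right)} = -3 - V$ ($l{\left(V \right)} = V \left(-1\right) - 3 = - V - 3 = -3 - V$)
$g = \frac{88}{9}$ ($g = - \frac{\left(-4\right) 22}{9} = \left(- \frac{1}{9}\right) \left(-88\right) = \frac{88}{9} \approx 9.7778$)
$\left(l{\left(U{\left(2 - -1,0 \right)} \right)} + g\right)^{2} = \left(\left(-3 - -2\right) + \frac{88}{9}\right)^{2} = \left(\left(-3 + 2\right) + \frac{88}{9}\right)^{2} = \left(-1 + \frac{88}{9}\right)^{2} = \left(\frac{79}{9}\right)^{2} = \frac{6241}{81}$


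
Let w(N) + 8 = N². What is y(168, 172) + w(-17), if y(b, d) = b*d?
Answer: 29177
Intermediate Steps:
w(N) = -8 + N²
y(168, 172) + w(-17) = 168*172 + (-8 + (-17)²) = 28896 + (-8 + 289) = 28896 + 281 = 29177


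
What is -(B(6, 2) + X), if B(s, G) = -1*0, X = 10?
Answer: -10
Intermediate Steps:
B(s, G) = 0
-(B(6, 2) + X) = -(0 + 10) = -1*10 = -10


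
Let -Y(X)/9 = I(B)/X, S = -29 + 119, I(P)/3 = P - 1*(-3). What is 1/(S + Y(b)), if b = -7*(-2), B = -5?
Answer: 7/657 ≈ 0.010654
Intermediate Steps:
I(P) = 9 + 3*P (I(P) = 3*(P - 1*(-3)) = 3*(P + 3) = 3*(3 + P) = 9 + 3*P)
S = 90
b = 14
Y(X) = 54/X (Y(X) = -9*(9 + 3*(-5))/X = -9*(9 - 15)/X = -(-54)/X = 54/X)
1/(S + Y(b)) = 1/(90 + 54/14) = 1/(90 + 54*(1/14)) = 1/(90 + 27/7) = 1/(657/7) = 7/657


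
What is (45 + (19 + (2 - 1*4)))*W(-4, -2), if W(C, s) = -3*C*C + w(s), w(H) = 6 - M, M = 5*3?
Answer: -3534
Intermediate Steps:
M = 15
w(H) = -9 (w(H) = 6 - 1*15 = 6 - 15 = -9)
W(C, s) = -9 - 3*C² (W(C, s) = -3*C*C - 9 = -3*C² - 9 = -9 - 3*C²)
(45 + (19 + (2 - 1*4)))*W(-4, -2) = (45 + (19 + (2 - 1*4)))*(-9 - 3*(-4)²) = (45 + (19 + (2 - 4)))*(-9 - 3*16) = (45 + (19 - 2))*(-9 - 48) = (45 + 17)*(-57) = 62*(-57) = -3534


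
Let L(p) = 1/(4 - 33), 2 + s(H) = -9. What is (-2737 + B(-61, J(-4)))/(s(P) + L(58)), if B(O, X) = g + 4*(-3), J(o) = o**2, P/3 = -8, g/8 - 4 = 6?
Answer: 77401/320 ≈ 241.88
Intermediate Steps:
g = 80 (g = 32 + 8*6 = 32 + 48 = 80)
P = -24 (P = 3*(-8) = -24)
s(H) = -11 (s(H) = -2 - 9 = -11)
L(p) = -1/29 (L(p) = 1/(-29) = -1/29)
B(O, X) = 68 (B(O, X) = 80 + 4*(-3) = 80 - 12 = 68)
(-2737 + B(-61, J(-4)))/(s(P) + L(58)) = (-2737 + 68)/(-11 - 1/29) = -2669/(-320/29) = -2669*(-29/320) = 77401/320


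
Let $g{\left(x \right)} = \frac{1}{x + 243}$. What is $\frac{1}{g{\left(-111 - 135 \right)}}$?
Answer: $-3$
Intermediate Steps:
$g{\left(x \right)} = \frac{1}{243 + x}$
$\frac{1}{g{\left(-111 - 135 \right)}} = \frac{1}{\frac{1}{243 - 246}} = \frac{1}{\frac{1}{-3}} = \frac{1}{- \frac{1}{3}} = -3$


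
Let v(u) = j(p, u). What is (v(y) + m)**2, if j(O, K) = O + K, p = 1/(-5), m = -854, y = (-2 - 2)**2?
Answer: 17564481/25 ≈ 7.0258e+5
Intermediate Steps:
y = 16 (y = (-4)**2 = 16)
p = -1/5 ≈ -0.20000
j(O, K) = K + O
v(u) = -1/5 + u (v(u) = u - 1/5 = -1/5 + u)
(v(y) + m)**2 = ((-1/5 + 16) - 854)**2 = (79/5 - 854)**2 = (-4191/5)**2 = 17564481/25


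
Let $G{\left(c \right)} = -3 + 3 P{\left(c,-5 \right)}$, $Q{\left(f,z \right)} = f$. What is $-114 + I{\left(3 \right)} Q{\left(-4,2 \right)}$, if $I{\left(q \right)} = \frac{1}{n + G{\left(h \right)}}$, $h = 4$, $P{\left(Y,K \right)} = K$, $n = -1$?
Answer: $- \frac{2162}{19} \approx -113.79$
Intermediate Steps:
$G{\left(c \right)} = -18$ ($G{\left(c \right)} = -3 + 3 \left(-5\right) = -3 - 15 = -18$)
$I{\left(q \right)} = - \frac{1}{19}$ ($I{\left(q \right)} = \frac{1}{-1 - 18} = \frac{1}{-19} = - \frac{1}{19}$)
$-114 + I{\left(3 \right)} Q{\left(-4,2 \right)} = -114 - - \frac{4}{19} = -114 + \frac{4}{19} = - \frac{2162}{19}$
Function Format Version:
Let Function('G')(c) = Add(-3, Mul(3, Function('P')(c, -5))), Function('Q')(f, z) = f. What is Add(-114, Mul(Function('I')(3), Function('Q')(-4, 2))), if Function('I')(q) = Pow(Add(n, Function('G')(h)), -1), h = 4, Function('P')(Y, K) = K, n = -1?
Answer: Rational(-2162, 19) ≈ -113.79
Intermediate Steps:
Function('G')(c) = -18 (Function('G')(c) = Add(-3, Mul(3, -5)) = Add(-3, -15) = -18)
Function('I')(q) = Rational(-1, 19) (Function('I')(q) = Pow(Add(-1, -18), -1) = Pow(-19, -1) = Rational(-1, 19))
Add(-114, Mul(Function('I')(3), Function('Q')(-4, 2))) = Add(-114, Mul(Rational(-1, 19), -4)) = Add(-114, Rational(4, 19)) = Rational(-2162, 19)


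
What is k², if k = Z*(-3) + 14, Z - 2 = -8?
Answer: 1024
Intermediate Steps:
Z = -6 (Z = 2 - 8 = -6)
k = 32 (k = -6*(-3) + 14 = 18 + 14 = 32)
k² = 32² = 1024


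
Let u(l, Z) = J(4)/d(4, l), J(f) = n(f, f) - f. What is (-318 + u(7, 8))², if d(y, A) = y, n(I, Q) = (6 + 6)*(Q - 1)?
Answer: 96100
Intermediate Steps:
n(I, Q) = -12 + 12*Q (n(I, Q) = 12*(-1 + Q) = -12 + 12*Q)
J(f) = -12 + 11*f (J(f) = (-12 + 12*f) - f = -12 + 11*f)
u(l, Z) = 8 (u(l, Z) = (-12 + 11*4)/4 = (-12 + 44)*(¼) = 32*(¼) = 8)
(-318 + u(7, 8))² = (-318 + 8)² = (-310)² = 96100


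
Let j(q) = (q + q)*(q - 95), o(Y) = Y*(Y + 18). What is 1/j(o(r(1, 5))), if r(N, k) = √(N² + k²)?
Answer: 85/727716 + 43*√26/3153436 ≈ 0.00018633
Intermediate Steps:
o(Y) = Y*(18 + Y)
j(q) = 2*q*(-95 + q) (j(q) = (2*q)*(-95 + q) = 2*q*(-95 + q))
1/j(o(r(1, 5))) = 1/(2*(√(1² + 5²)*(18 + √(1² + 5²)))*(-95 + √(1² + 5²)*(18 + √(1² + 5²)))) = 1/(2*(√(1 + 25)*(18 + √(1 + 25)))*(-95 + √(1 + 25)*(18 + √(1 + 25)))) = 1/(2*(√26*(18 + √26))*(-95 + √26*(18 + √26))) = 1/(2*√26*(-95 + √26*(18 + √26))*(18 + √26)) = √26/(52*(-95 + √26*(18 + √26))*(18 + √26))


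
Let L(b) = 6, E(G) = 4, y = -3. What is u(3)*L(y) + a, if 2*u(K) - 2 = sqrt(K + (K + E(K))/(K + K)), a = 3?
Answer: 9 + 5*sqrt(6)/2 ≈ 15.124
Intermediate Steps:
u(K) = 1 + sqrt(K + (4 + K)/(2*K))/2 (u(K) = 1 + sqrt(K + (K + 4)/(K + K))/2 = 1 + sqrt(K + (4 + K)/((2*K)))/2 = 1 + sqrt(K + (4 + K)*(1/(2*K)))/2 = 1 + sqrt(K + (4 + K)/(2*K))/2)
u(3)*L(y) + a = (1 + sqrt(2 + 4*3 + 8/3)/4)*6 + 3 = (1 + sqrt(2 + 12 + 8*(1/3))/4)*6 + 3 = (1 + sqrt(2 + 12 + 8/3)/4)*6 + 3 = (1 + sqrt(50/3)/4)*6 + 3 = (1 + (5*sqrt(6)/3)/4)*6 + 3 = (1 + 5*sqrt(6)/12)*6 + 3 = (6 + 5*sqrt(6)/2) + 3 = 9 + 5*sqrt(6)/2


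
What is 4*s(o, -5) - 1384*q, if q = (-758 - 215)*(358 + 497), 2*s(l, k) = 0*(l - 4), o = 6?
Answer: 1151370360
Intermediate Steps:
s(l, k) = 0 (s(l, k) = (0*(l - 4))/2 = (0*(-4 + l))/2 = (½)*0 = 0)
q = -831915 (q = -973*855 = -831915)
4*s(o, -5) - 1384*q = 4*0 - 1384*(-831915) = 0 + 1151370360 = 1151370360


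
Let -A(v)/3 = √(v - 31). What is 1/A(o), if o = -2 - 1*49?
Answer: I*√82/246 ≈ 0.036811*I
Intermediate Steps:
o = -51 (o = -2 - 49 = -51)
A(v) = -3*√(-31 + v) (A(v) = -3*√(v - 31) = -3*√(-31 + v))
1/A(o) = 1/(-3*√(-31 - 51)) = 1/(-3*I*√82) = I*√82/246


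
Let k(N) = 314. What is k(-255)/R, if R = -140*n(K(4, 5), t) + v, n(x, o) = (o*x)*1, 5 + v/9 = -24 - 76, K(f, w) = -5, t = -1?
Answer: -314/1645 ≈ -0.19088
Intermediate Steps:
v = -945 (v = -45 + 9*(-24 - 76) = -45 + 9*(-100) = -45 - 900 = -945)
n(x, o) = o*x
R = -1645 (R = -(-140)*(-5) - 945 = -140*5 - 945 = -700 - 945 = -1645)
k(-255)/R = 314/(-1645) = 314*(-1/1645) = -314/1645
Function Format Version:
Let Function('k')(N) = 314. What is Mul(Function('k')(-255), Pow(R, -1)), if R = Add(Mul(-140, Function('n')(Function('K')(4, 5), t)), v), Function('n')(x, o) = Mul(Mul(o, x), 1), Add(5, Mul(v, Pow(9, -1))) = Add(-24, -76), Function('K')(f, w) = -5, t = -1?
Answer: Rational(-314, 1645) ≈ -0.19088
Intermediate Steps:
v = -945 (v = Add(-45, Mul(9, Add(-24, -76))) = Add(-45, Mul(9, -100)) = Add(-45, -900) = -945)
Function('n')(x, o) = Mul(o, x)
R = -1645 (R = Add(Mul(-140, Mul(-1, -5)), -945) = Add(Mul(-140, 5), -945) = Add(-700, -945) = -1645)
Mul(Function('k')(-255), Pow(R, -1)) = Mul(314, Pow(-1645, -1)) = Mul(314, Rational(-1, 1645)) = Rational(-314, 1645)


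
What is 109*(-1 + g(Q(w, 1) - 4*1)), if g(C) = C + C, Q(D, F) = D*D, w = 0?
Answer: -981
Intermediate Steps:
Q(D, F) = D²
g(C) = 2*C
109*(-1 + g(Q(w, 1) - 4*1)) = 109*(-1 + 2*(0² - 4*1)) = 109*(-1 + 2*(0 - 4)) = 109*(-1 + 2*(-4)) = 109*(-1 - 8) = 109*(-9) = -981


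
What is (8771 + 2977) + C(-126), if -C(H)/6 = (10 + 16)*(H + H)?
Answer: 51060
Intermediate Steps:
C(H) = -312*H (C(H) = -6*(10 + 16)*(H + H) = -156*2*H = -312*H)
(8771 + 2977) + C(-126) = (8771 + 2977) - 312*(-126) = 11748 + 39312 = 51060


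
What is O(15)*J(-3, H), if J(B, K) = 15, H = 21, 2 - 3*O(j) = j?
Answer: -65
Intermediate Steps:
O(j) = ⅔ - j/3
O(15)*J(-3, H) = (⅔ - ⅓*15)*15 = (⅔ - 5)*15 = -13/3*15 = -65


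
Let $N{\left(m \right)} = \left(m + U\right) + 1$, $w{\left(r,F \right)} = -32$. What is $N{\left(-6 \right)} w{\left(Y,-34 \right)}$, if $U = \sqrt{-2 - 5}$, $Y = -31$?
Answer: $160 - 32 i \sqrt{7} \approx 160.0 - 84.664 i$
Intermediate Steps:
$U = i \sqrt{7}$ ($U = \sqrt{-7} = i \sqrt{7} \approx 2.6458 i$)
$N{\left(m \right)} = 1 + m + i \sqrt{7}$ ($N{\left(m \right)} = \left(m + i \sqrt{7}\right) + 1 = 1 + m + i \sqrt{7}$)
$N{\left(-6 \right)} w{\left(Y,-34 \right)} = \left(1 - 6 + i \sqrt{7}\right) \left(-32\right) = \left(-5 + i \sqrt{7}\right) \left(-32\right) = 160 - 32 i \sqrt{7}$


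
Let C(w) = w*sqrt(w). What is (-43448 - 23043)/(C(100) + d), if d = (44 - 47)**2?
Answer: -66491/1009 ≈ -65.898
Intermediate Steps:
d = 9 (d = (-3)**2 = 9)
C(w) = w**(3/2)
(-43448 - 23043)/(C(100) + d) = (-43448 - 23043)/(100**(3/2) + 9) = -66491/(1000 + 9) = -66491/1009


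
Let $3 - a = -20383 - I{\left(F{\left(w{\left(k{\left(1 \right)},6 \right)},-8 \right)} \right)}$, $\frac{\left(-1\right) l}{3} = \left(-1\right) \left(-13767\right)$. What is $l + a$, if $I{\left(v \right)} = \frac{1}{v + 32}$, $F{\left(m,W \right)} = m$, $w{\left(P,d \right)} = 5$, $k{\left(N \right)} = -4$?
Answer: $- \frac{773854}{37} \approx -20915.0$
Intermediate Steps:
$l = -41301$ ($l = - 3 \left(\left(-1\right) \left(-13767\right)\right) = \left(-3\right) 13767 = -41301$)
$I{\left(v \right)} = \frac{1}{32 + v}$
$a = \frac{754283}{37}$ ($a = 3 - \left(-20383 - \frac{1}{32 + 5}\right) = 3 - \left(-20383 - \frac{1}{37}\right) = 3 - - \frac{754172}{37} = 3 + \frac{754172}{37} = \frac{754283}{37} \approx 20386.0$)
$l + a = -41301 + \frac{754283}{37} = - \frac{773854}{37}$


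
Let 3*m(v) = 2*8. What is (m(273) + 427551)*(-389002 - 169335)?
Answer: -716161561453/3 ≈ -2.3872e+11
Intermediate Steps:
m(v) = 16/3 (m(v) = (2*8)/3 = (⅓)*16 = 16/3)
(m(273) + 427551)*(-389002 - 169335) = (16/3 + 427551)*(-389002 - 169335) = (1282669/3)*(-558337) = -716161561453/3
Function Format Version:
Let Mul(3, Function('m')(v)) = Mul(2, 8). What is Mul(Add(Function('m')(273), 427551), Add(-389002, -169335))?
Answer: Rational(-716161561453, 3) ≈ -2.3872e+11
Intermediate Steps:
Function('m')(v) = Rational(16, 3) (Function('m')(v) = Mul(Rational(1, 3), Mul(2, 8)) = Mul(Rational(1, 3), 16) = Rational(16, 3))
Mul(Add(Function('m')(273), 427551), Add(-389002, -169335)) = Mul(Add(Rational(16, 3), 427551), Add(-389002, -169335)) = Mul(Rational(1282669, 3), -558337) = Rational(-716161561453, 3)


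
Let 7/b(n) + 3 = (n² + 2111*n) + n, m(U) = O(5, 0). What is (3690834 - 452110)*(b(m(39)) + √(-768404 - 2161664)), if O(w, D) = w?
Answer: 11335534/5291 + 6477448*I*√732517 ≈ 2142.4 + 5.5439e+9*I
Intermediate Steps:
m(U) = 5
b(n) = 7/(-3 + n² + 2112*n) (b(n) = 7/(-3 + ((n² + 2111*n) + n)) = 7/(-3 + (n² + 2112*n)) = 7/(-3 + n² + 2112*n))
(3690834 - 452110)*(b(m(39)) + √(-768404 - 2161664)) = (3690834 - 452110)*(7/(-3 + 5² + 2112*5) + √(-768404 - 2161664)) = 3238724*(7/(-3 + 25 + 10560) + √(-2930068)) = 3238724*(7/10582 + 2*I*√732517) = 11335534/5291 + 6477448*I*√732517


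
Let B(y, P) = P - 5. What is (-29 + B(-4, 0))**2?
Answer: 1156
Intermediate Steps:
B(y, P) = -5 + P
(-29 + B(-4, 0))**2 = (-29 + (-5 + 0))**2 = (-29 - 5)**2 = (-34)**2 = 1156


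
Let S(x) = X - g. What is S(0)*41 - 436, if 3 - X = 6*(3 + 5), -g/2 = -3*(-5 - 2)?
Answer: -559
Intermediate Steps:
g = -42 (g = -(-6)*(-5 - 2) = -(-6)*(-7) = -2*21 = -42)
X = -45 (X = 3 - 6*(3 + 5) = 3 - 6*8 = 3 - 1*48 = 3 - 48 = -45)
S(x) = -3 (S(x) = -45 - 1*(-42) = -45 + 42 = -3)
S(0)*41 - 436 = -3*41 - 436 = -123 - 436 = -559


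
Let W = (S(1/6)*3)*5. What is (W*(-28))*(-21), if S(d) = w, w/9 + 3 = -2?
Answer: -396900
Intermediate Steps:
w = -45 (w = -27 + 9*(-2) = -27 - 18 = -45)
S(d) = -45
W = -675 (W = -45*3*5 = -135*5 = -675)
(W*(-28))*(-21) = -675*(-28)*(-21) = 18900*(-21) = -396900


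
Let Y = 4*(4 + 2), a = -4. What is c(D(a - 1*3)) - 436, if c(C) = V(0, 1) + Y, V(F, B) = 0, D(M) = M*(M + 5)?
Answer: -412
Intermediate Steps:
Y = 24 (Y = 4*6 = 24)
D(M) = M*(5 + M)
c(C) = 24 (c(C) = 0 + 24 = 24)
c(D(a - 1*3)) - 436 = 24 - 436 = -412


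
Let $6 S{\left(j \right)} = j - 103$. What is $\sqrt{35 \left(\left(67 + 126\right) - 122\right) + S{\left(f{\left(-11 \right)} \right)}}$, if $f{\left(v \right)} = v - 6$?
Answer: $\sqrt{2465} \approx 49.649$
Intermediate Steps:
$f{\left(v \right)} = -6 + v$
$S{\left(j \right)} = - \frac{103}{6} + \frac{j}{6}$ ($S{\left(j \right)} = \frac{j - 103}{6} = \frac{-103 + j}{6} = - \frac{103}{6} + \frac{j}{6}$)
$\sqrt{35 \left(\left(67 + 126\right) - 122\right) + S{\left(f{\left(-11 \right)} \right)}} = \sqrt{35 \left(\left(67 + 126\right) - 122\right) - \left(\frac{103}{6} - \frac{-6 - 11}{6}\right)} = \sqrt{35 \left(193 - 122\right) + \left(- \frac{103}{6} + \frac{1}{6} \left(-17\right)\right)} = \sqrt{35 \cdot 71 - 20} = \sqrt{2485 - 20} = \sqrt{2465}$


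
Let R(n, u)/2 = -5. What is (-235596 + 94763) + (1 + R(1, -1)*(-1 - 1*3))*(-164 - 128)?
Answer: -152805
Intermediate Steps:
R(n, u) = -10 (R(n, u) = 2*(-5) = -10)
(-235596 + 94763) + (1 + R(1, -1)*(-1 - 1*3))*(-164 - 128) = (-235596 + 94763) + (1 - 10*(-1 - 1*3))*(-164 - 128) = -140833 + (1 - 10*(-1 - 3))*(-292) = -140833 + (1 - 10*(-4))*(-292) = -140833 + (1 + 40)*(-292) = -140833 + 41*(-292) = -140833 - 11972 = -152805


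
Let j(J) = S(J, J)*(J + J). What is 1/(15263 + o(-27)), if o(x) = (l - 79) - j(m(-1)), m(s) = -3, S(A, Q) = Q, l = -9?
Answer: 1/15157 ≈ 6.5976e-5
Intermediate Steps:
j(J) = 2*J² (j(J) = J*(J + J) = J*(2*J) = 2*J²)
o(x) = -106 (o(x) = (-9 - 79) - 2*(-3)² = -88 - 2*9 = -88 - 1*18 = -88 - 18 = -106)
1/(15263 + o(-27)) = 1/(15263 - 106) = 1/15157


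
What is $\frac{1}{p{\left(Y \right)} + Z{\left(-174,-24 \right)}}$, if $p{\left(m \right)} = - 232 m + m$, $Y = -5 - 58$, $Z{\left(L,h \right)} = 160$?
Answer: $\frac{1}{14713} \approx 6.7967 \cdot 10^{-5}$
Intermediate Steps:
$Y = -63$ ($Y = -5 - 58 = -63$)
$p{\left(m \right)} = - 231 m$
$\frac{1}{p{\left(Y \right)} + Z{\left(-174,-24 \right)}} = \frac{1}{\left(-231\right) \left(-63\right) + 160} = \frac{1}{14553 + 160} = \frac{1}{14713}$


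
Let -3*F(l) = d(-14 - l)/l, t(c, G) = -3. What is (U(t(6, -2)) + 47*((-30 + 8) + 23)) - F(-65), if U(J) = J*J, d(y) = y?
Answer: 3623/65 ≈ 55.738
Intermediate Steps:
U(J) = J²
F(l) = -(-14 - l)/(3*l)
(U(t(6, -2)) + 47*((-30 + 8) + 23)) - F(-65) = ((-3)² + 47*((-30 + 8) + 23)) - (14 - 65)/(3*(-65)) = (9 + 47*(-22 + 23)) - (-1)*(-51)/(3*65) = (9 + 47*1) - 1*17/65 = (9 + 47) - 17/65 = 56 - 17/65 = 3623/65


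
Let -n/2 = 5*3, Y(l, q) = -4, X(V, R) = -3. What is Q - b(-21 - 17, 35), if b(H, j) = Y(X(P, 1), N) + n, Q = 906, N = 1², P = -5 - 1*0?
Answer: 940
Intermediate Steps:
P = -5 (P = -5 + 0 = -5)
N = 1
n = -30 (n = -10*3 = -2*15 = -30)
b(H, j) = -34 (b(H, j) = -4 - 30 = -34)
Q - b(-21 - 17, 35) = 906 - 1*(-34) = 906 + 34 = 940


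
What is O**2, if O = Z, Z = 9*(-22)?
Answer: 39204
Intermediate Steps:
Z = -198
O = -198
O**2 = (-198)**2 = 39204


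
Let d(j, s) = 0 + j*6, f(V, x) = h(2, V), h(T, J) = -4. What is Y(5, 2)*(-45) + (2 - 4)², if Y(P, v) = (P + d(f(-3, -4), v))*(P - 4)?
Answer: 859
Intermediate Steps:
f(V, x) = -4
d(j, s) = 6*j (d(j, s) = 0 + 6*j = 6*j)
Y(P, v) = (-24 + P)*(-4 + P) (Y(P, v) = (P + 6*(-4))*(P - 4) = (P - 24)*(-4 + P) = (-24 + P)*(-4 + P))
Y(5, 2)*(-45) + (2 - 4)² = (96 + 5² - 28*5)*(-45) + (2 - 4)² = (96 + 25 - 140)*(-45) + (-2)² = -19*(-45) + 4 = 855 + 4 = 859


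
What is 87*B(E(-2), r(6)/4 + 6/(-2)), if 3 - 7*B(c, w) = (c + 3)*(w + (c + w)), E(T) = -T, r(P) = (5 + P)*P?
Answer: -12354/7 ≈ -1764.9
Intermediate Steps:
r(P) = P*(5 + P)
B(c, w) = 3/7 - (3 + c)*(c + 2*w)/7 (B(c, w) = 3/7 - (c + 3)*(w + (c + w))/7 = 3/7 - (3 + c)*(c + 2*w)/7)
87*B(E(-2), r(6)/4 + 6/(-2)) = 87*(3/7 - 6*((6*(5 + 6))/4 + 6/(-2))/7 - (-3)*(-2)/7 - (-1*(-2))**2/7 - 2*(-1*(-2))*((6*(5 + 6))/4 + 6/(-2))/7) = 87*(3/7 - 6*((6*11)*(1/4) + 6*(-1/2))/7 - 3/7*2 - 1/7*2**2 - 2/7*2*((6*11)*(1/4) + 6*(-1/2))) = 87*(3/7 - 6*(66*(1/4) - 3)/7 - 6/7 - 1/7*4 - 2/7*2*(66*(1/4) - 3)) = 87*(3/7 - 6*(33/2 - 3)/7 - 6/7 - 4/7 - 2/7*2*(33/2 - 3)) = 87*(3/7 - 6/7*27/2 - 6/7 - 4/7 - 2/7*2*27/2) = 87*(3/7 - 81/7 - 6/7 - 4/7 - 54/7) = 87*(-142/7) = -12354/7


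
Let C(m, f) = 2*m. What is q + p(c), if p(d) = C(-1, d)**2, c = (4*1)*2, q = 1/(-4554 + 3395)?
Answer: 4635/1159 ≈ 3.9991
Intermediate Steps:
q = -1/1159 (q = 1/(-1159) = -1/1159 ≈ -0.00086281)
c = 8 (c = 4*2 = 8)
p(d) = 4 (p(d) = (2*(-1))**2 = (-2)**2 = 4)
q + p(c) = -1/1159 + 4 = 4635/1159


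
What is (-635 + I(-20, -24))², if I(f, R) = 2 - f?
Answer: 375769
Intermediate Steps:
(-635 + I(-20, -24))² = (-635 + (2 - 1*(-20)))² = (-635 + (2 + 20))² = (-635 + 22)² = (-613)² = 375769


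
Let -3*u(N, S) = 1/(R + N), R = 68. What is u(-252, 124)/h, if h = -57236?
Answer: -1/31594272 ≈ -3.1651e-8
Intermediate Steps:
u(N, S) = -1/(3*(68 + N))
u(-252, 124)/h = -1/(204 + 3*(-252))/(-57236) = -1/(204 - 756)*(-1/57236) = -1/(-552)*(-1/57236) = -1*(-1/552)*(-1/57236) = (1/552)*(-1/57236) = -1/31594272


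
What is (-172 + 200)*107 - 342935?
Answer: -339939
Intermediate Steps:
(-172 + 200)*107 - 342935 = 28*107 - 342935 = 2996 - 342935 = -339939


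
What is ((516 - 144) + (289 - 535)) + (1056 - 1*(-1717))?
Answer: 2899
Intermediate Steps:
((516 - 144) + (289 - 535)) + (1056 - 1*(-1717)) = (372 - 246) + (1056 + 1717) = 126 + 2773 = 2899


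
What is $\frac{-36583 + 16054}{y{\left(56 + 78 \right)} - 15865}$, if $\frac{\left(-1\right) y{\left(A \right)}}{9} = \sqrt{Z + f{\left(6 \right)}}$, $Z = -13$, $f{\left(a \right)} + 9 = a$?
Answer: $\frac{325692585}{251699521} - \frac{739044 i}{251699521} \approx 1.294 - 0.0029362 i$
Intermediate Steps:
$f{\left(a \right)} = -9 + a$
$y{\left(A \right)} = - 36 i$ ($y{\left(A \right)} = - 9 \sqrt{-13 + \left(-9 + 6\right)} = - 9 \sqrt{-13 - 3} = - 9 \sqrt{-16} = - 9 \cdot 4 i = - 36 i$)
$\frac{-36583 + 16054}{y{\left(56 + 78 \right)} - 15865} = \frac{-36583 + 16054}{- 36 i - 15865} = - \frac{20529}{-15865 - 36 i} = - 20529 \frac{-15865 + 36 i}{251699521} = - \frac{20529 \left(-15865 + 36 i\right)}{251699521}$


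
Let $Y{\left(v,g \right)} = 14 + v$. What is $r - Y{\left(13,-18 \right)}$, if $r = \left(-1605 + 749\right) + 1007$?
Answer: $124$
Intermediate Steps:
$r = 151$ ($r = -856 + 1007 = 151$)
$r - Y{\left(13,-18 \right)} = 151 - \left(14 + 13\right) = 151 - 27 = 124$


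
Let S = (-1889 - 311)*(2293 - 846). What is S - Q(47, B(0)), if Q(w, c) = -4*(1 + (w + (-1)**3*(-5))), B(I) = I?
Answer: -3183188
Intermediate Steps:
S = -3183400 (S = -2200*1447 = -3183400)
Q(w, c) = -24 - 4*w (Q(w, c) = -4*(1 + (w - 1*(-5))) = -4*(1 + (w + 5)) = -4*(1 + (5 + w)) = -4*(6 + w) = -24 - 4*w)
S - Q(47, B(0)) = -3183400 - (-24 - 4*47) = -3183400 - (-24 - 188) = -3183400 - 1*(-212) = -3183400 + 212 = -3183188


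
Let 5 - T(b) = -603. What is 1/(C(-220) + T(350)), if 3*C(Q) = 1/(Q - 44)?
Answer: 792/481535 ≈ 0.0016447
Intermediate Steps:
C(Q) = 1/(3*(-44 + Q)) (C(Q) = 1/(3*(Q - 44)) = 1/(3*(-44 + Q)))
T(b) = 608 (T(b) = 5 - 1*(-603) = 5 + 603 = 608)
1/(C(-220) + T(350)) = 1/(1/(3*(-44 - 220)) + 608) = 1/((⅓)/(-264) + 608) = 1/((⅓)*(-1/264) + 608) = 1/(-1/792 + 608) = 1/(481535/792) = 792/481535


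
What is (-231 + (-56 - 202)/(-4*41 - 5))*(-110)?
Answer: 4265910/169 ≈ 25242.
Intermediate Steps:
(-231 + (-56 - 202)/(-4*41 - 5))*(-110) = (-231 - 258/(-164 - 5))*(-110) = (-231 - 258/(-169))*(-110) = (-231 - 258*(-1/169))*(-110) = (-231 + 258/169)*(-110) = -38781/169*(-110) = 4265910/169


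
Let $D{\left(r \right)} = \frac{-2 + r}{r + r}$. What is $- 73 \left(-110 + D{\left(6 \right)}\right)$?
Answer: $\frac{24017}{3} \approx 8005.7$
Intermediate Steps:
$D{\left(r \right)} = \frac{-2 + r}{2 r}$
$- 73 \left(-110 + D{\left(6 \right)}\right) = - 73 \left(-110 + \frac{-2 + 6}{2 \cdot 6}\right) = - 73 \left(-110 + \frac{1}{2} \cdot \frac{1}{6} \cdot 4\right) = - 73 \left(-110 + \frac{1}{3}\right) = \left(-73\right) \left(- \frac{329}{3}\right) = \frac{24017}{3}$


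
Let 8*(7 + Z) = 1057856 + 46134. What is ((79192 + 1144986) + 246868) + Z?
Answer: 6436151/4 ≈ 1.6090e+6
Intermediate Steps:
Z = 551967/4 (Z = -7 + (1057856 + 46134)/8 = -7 + (⅛)*1103990 = -7 + 551995/4 = 551967/4 ≈ 1.3799e+5)
((79192 + 1144986) + 246868) + Z = ((79192 + 1144986) + 246868) + 551967/4 = (1224178 + 246868) + 551967/4 = 1471046 + 551967/4 = 6436151/4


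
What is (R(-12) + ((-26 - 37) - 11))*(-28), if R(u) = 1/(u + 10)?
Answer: 2086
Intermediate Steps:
R(u) = 1/(10 + u)
(R(-12) + ((-26 - 37) - 11))*(-28) = (1/(10 - 12) + ((-26 - 37) - 11))*(-28) = (1/(-2) + (-63 - 11))*(-28) = (-1/2 - 74)*(-28) = -149/2*(-28) = 2086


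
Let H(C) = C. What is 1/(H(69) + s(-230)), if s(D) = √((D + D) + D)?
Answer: 1/79 - I*√690/5451 ≈ 0.012658 - 0.0048189*I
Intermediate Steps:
s(D) = √3*√D (s(D) = √(2*D + D) = √(3*D) = √3*√D)
1/(H(69) + s(-230)) = 1/(69 + √3*√(-230)) = 1/(69 + √3*(I*√230)) = 1/(69 + I*√690)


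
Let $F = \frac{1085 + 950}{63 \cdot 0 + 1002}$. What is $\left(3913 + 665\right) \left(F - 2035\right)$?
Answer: $- \frac{1554257705}{167} \approx -9.3069 \cdot 10^{6}$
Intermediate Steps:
$F = \frac{2035}{1002}$ ($F = \frac{2035}{0 + 1002} = \frac{2035}{1002} \approx 2.0309$)
$\left(3913 + 665\right) \left(F - 2035\right) = \left(3913 + 665\right) \left(\frac{2035}{1002} - 2035\right) = 4578 \left(- \frac{2037035}{1002}\right) = - \frac{1554257705}{167}$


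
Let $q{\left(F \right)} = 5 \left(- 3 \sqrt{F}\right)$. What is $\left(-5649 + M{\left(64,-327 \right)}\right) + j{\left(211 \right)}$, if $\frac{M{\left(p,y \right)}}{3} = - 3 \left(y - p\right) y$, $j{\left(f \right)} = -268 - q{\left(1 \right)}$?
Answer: $-1156615$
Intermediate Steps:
$q{\left(F \right)} = - 15 \sqrt{F}$
$j{\left(f \right)} = -253$ ($j{\left(f \right)} = -268 - - 15 \sqrt{1} = -268 - \left(-15\right) 1 = -268 - -15 = -268 + 15 = -253$)
$M{\left(p,y \right)} = 3 y \left(- 3 y + 3 p\right)$ ($M{\left(p,y \right)} = 3 - 3 \left(y - p\right) y = 3 \left(- 3 y + 3 p\right) y = 3 y \left(- 3 y + 3 p\right)$)
$\left(-5649 + M{\left(64,-327 \right)}\right) + j{\left(211 \right)} = \left(-5649 + 9 \left(-327\right) \left(64 - -327\right)\right) - 253 = \left(-5649 + 9 \left(-327\right) \left(64 + 327\right)\right) - 253 = \left(-5649 + 9 \left(-327\right) 391\right) - 253 = \left(-5649 - 1150713\right) - 253 = -1156362 - 253 = -1156615$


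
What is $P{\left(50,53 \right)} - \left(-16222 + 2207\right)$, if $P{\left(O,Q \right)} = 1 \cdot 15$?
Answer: $14030$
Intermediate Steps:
$P{\left(O,Q \right)} = 15$
$P{\left(50,53 \right)} - \left(-16222 + 2207\right) = 15 - \left(-16222 + 2207\right) = 15 - -14015 = 15 + 14015 = 14030$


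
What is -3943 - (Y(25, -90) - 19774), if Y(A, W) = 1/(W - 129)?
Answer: 3466990/219 ≈ 15831.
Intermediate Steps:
Y(A, W) = 1/(-129 + W)
-3943 - (Y(25, -90) - 19774) = -3943 - (1/(-129 - 90) - 19774) = -3943 - (1/(-219) - 19774) = -3943 - (-1/219 - 19774) = -3943 - 1*(-4330507/219) = -3943 + 4330507/219 = 3466990/219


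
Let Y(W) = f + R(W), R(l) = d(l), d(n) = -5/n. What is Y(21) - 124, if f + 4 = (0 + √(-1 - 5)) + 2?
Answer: -2651/21 + I*√6 ≈ -126.24 + 2.4495*I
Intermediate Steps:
f = -2 + I*√6 (f = -4 + ((0 + √(-1 - 5)) + 2) = -4 + ((0 + √(-6)) + 2) = -4 + ((0 + I*√6) + 2) = -4 + (I*√6 + 2) = -4 + (2 + I*√6) = -2 + I*√6 ≈ -2.0 + 2.4495*I)
R(l) = -5/l
Y(W) = -2 - 5/W + I*√6 (Y(W) = (-2 + I*√6) - 5/W = -2 - 5/W + I*√6)
Y(21) - 124 = (-2 - 5/21 + I*√6) - 124 = (-47/21 + I*√6) - 124 = -2651/21 + I*√6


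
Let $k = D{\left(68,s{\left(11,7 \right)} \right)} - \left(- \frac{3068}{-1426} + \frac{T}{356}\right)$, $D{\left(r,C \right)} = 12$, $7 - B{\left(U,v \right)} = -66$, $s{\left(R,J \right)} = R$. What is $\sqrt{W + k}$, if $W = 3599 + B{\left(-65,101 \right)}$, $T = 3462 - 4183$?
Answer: $\frac{\sqrt{59336757359697}}{126914} \approx 60.695$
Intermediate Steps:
$B{\left(U,v \right)} = 73$ ($B{\left(U,v \right)} = 7 - -66 = 7 + 66 = 73$)
$T = -721$ ($T = 3462 - 4183 = -721$)
$W = 3672$ ($W = 3599 + 73 = 3672$)
$k = \frac{3013905}{253828}$ ($k = 12 - \left(- \frac{3068}{-1426} - \frac{721}{356}\right) = 12 - \left(\left(-3068\right) \left(- \frac{1}{1426}\right) - \frac{721}{356}\right) = 12 - \left(\frac{1534}{713} - \frac{721}{356}\right) = 12 - \frac{32031}{253828} = \frac{3013905}{253828} \approx 11.874$)
$\sqrt{W + k} = \sqrt{3672 + \frac{3013905}{253828}} = \sqrt{\frac{935070321}{253828}} = \frac{\sqrt{59336757359697}}{126914}$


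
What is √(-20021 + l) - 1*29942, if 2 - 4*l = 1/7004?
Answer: -29942 + I*√982125970079/7004 ≈ -29942.0 + 141.49*I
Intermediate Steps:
l = 14007/28016 (l = ½ - ¼/7004 = ½ - ¼*1/7004 = ½ - 1/28016 = 14007/28016 ≈ 0.49996)
√(-20021 + l) - 1*29942 = √(-20021 + 14007/28016) - 1*29942 = √(-560894329/28016) - 29942 = I*√982125970079/7004 - 29942 = -29942 + I*√982125970079/7004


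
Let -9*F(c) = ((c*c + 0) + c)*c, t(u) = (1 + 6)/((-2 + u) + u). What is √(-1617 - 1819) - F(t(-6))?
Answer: 1/72 + 2*I*√859 ≈ 0.013889 + 58.617*I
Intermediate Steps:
t(u) = 7/(-2 + 2*u)
F(c) = -c*(c + c²)/9 (F(c) = -((c*c + 0) + c)*c/9 = -((c² + 0) + c)*c/9 = -(c² + c)*c/9 = -(c + c²)*c/9 = -c*(c + c²)/9)
√(-1617 - 1819) - F(t(-6)) = √(-1617 - 1819) - (7/(2*(-1 - 6)))²*(-1 - 7/(2*(-1 - 6)))/9 = √(-3436) - ((7/2)/(-7))²*(-1 - 7/(2*(-7)))/9 = 2*I*√859 - ((7/2)*(-⅐))²*(-1 - 7*(-1)/(2*7))/9 = 2*I*√859 - (-½)²*(-1 - 1*(-½))/9 = 2*I*√859 - (-1 + ½)/(9*4) = 2*I*√859 - (-1)/(9*4*2) = 2*I*√859 - 1*(-1/72) = 2*I*√859 + 1/72 = 1/72 + 2*I*√859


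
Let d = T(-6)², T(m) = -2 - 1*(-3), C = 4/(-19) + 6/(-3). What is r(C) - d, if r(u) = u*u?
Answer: 1403/361 ≈ 3.8864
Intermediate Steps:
C = -42/19 (C = 4*(-1/19) + 6*(-⅓) = -4/19 - 2 = -42/19 ≈ -2.2105)
T(m) = 1 (T(m) = -2 + 3 = 1)
r(u) = u²
d = 1 (d = 1² = 1)
r(C) - d = (-42/19)² - 1*1 = 1764/361 - 1 = 1403/361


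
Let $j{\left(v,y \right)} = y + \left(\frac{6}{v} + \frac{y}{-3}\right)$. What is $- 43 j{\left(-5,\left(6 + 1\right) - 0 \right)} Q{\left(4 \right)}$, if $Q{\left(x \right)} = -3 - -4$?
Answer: $- \frac{2236}{15} \approx -149.07$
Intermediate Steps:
$j{\left(v,y \right)} = \frac{6}{v} + \frac{2 y}{3}$ ($j{\left(v,y \right)} = y + \left(\frac{6}{v} + y \left(- \frac{1}{3}\right)\right) = y - \left(- \frac{6}{v} + \frac{y}{3}\right) = \frac{6}{v} + \frac{2 y}{3}$)
$Q{\left(x \right)} = 1$ ($Q{\left(x \right)} = -3 + 4 = 1$)
$- 43 j{\left(-5,\left(6 + 1\right) - 0 \right)} Q{\left(4 \right)} = - 43 \left(\frac{6}{-5} + \frac{2 \left(\left(6 + 1\right) - 0\right)}{3}\right) 1 = - 43 \left(6 \left(- \frac{1}{5}\right) + \frac{2 \left(7 + 0\right)}{3}\right) 1 = - 43 \left(- \frac{6}{5} + \frac{2}{3} \cdot 7\right) 1 = - 43 \left(- \frac{6}{5} + \frac{14}{3}\right) 1 = \left(-43\right) \frac{52}{15} \cdot 1 = \left(- \frac{2236}{15}\right) 1 = - \frac{2236}{15}$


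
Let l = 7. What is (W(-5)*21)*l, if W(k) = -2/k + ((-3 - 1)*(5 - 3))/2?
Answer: -2646/5 ≈ -529.20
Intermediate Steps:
W(k) = -4 - 2/k (W(k) = -2/k - 4*2*(½) = -2/k - 8*½ = -2/k - 4 = -4 - 2/k)
(W(-5)*21)*l = ((-4 - 2/(-5))*21)*7 = ((-4 - 2*(-⅕))*21)*7 = ((-4 + ⅖)*21)*7 = -18/5*21*7 = -378/5*7 = -2646/5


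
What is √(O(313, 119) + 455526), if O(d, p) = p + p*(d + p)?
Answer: √507053 ≈ 712.08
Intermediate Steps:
√(O(313, 119) + 455526) = √(119*(1 + 313 + 119) + 455526) = √(119*433 + 455526) = √(51527 + 455526) = √507053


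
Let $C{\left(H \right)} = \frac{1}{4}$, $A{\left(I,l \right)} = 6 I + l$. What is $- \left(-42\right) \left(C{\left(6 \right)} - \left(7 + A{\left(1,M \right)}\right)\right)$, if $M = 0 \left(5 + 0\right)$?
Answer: $- \frac{1071}{2} \approx -535.5$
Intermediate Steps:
$M = 0$ ($M = 0 \cdot 5 = 0$)
$A{\left(I,l \right)} = l + 6 I$
$C{\left(H \right)} = \frac{1}{4}$
$- \left(-42\right) \left(C{\left(6 \right)} - \left(7 + A{\left(1,M \right)}\right)\right) = - \left(-42\right) \left(\frac{1}{4} - \left(7 + 6\right)\right) = - \left(-42\right) \left(\frac{1}{4} - 13\right) = - \frac{\left(-42\right) \left(-51\right)}{4} = \left(-1\right) \frac{1071}{2} = - \frac{1071}{2}$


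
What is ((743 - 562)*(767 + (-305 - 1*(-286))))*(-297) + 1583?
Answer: -40208653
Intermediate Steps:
((743 - 562)*(767 + (-305 - 1*(-286))))*(-297) + 1583 = (181*(767 + (-305 + 286)))*(-297) + 1583 = (181*(767 - 19))*(-297) + 1583 = (181*748)*(-297) + 1583 = 135388*(-297) + 1583 = -40210236 + 1583 = -40208653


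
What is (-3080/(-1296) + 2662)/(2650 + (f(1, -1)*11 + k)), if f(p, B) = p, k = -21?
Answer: 39239/38880 ≈ 1.0092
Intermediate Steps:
(-3080/(-1296) + 2662)/(2650 + (f(1, -1)*11 + k)) = (-3080/(-1296) + 2662)/(2650 + (1*11 - 21)) = (-3080*(-1/1296) + 2662)/(2650 + (11 - 21)) = (385/162 + 2662)/(2650 - 10) = (431629/162)/2640 = (431629/162)*(1/2640) = 39239/38880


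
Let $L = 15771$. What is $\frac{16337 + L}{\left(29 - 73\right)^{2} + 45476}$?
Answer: $\frac{8027}{11853} \approx 0.67721$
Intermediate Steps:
$\frac{16337 + L}{\left(29 - 73\right)^{2} + 45476} = \frac{16337 + 15771}{\left(29 - 73\right)^{2} + 45476} = \frac{32108}{\left(-44\right)^{2} + 45476} = \frac{32108}{1936 + 45476} = \frac{32108}{47412} = 32108 \cdot \frac{1}{47412} = \frac{8027}{11853}$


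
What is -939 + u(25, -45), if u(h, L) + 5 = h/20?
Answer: -3771/4 ≈ -942.75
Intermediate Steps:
u(h, L) = -5 + h/20
-939 + u(25, -45) = -939 + (-5 + (1/20)*25) = -939 + (-5 + 5/4) = -939 - 15/4 = -3771/4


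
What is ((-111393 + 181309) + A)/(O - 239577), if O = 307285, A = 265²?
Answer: 140141/67708 ≈ 2.0698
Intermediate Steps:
A = 70225
((-111393 + 181309) + A)/(O - 239577) = ((-111393 + 181309) + 70225)/(307285 - 239577) = (69916 + 70225)/67708 = 140141*(1/67708) = 140141/67708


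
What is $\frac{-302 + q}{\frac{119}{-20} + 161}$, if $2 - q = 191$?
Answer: $- \frac{9820}{3101} \approx -3.1667$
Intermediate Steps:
$q = -189$ ($q = 2 - 191 = -189$)
$\frac{-302 + q}{\frac{119}{-20} + 161} = \frac{-302 - 189}{\frac{119}{-20} + 161} = - \frac{491}{119 \left(- \frac{1}{20}\right) + 161} = - \frac{491}{- \frac{119}{20} + 161} = - \frac{491}{\frac{3101}{20}} = \left(-491\right) \frac{20}{3101} = - \frac{9820}{3101}$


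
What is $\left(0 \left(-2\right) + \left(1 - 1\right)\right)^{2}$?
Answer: $0$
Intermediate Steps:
$\left(0 \left(-2\right) + \left(1 - 1\right)\right)^{2} = \left(0 + \left(1 - 1\right)\right)^{2} = \left(0 + 0\right)^{2} = 0^{2} = 0$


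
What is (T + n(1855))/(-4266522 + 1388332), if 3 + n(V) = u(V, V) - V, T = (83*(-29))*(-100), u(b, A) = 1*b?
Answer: -240697/2878190 ≈ -0.083628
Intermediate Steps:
u(b, A) = b
T = 240700 (T = -2407*(-100) = 240700)
n(V) = -3 (n(V) = -3 + (V - V) = -3 + 0 = -3)
(T + n(1855))/(-4266522 + 1388332) = (240700 - 3)/(-4266522 + 1388332) = 240697/(-2878190) = 240697*(-1/2878190) = -240697/2878190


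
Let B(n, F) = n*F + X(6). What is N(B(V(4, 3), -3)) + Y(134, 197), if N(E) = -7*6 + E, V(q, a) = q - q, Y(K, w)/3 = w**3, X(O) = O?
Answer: 22936083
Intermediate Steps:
Y(K, w) = 3*w**3
V(q, a) = 0
B(n, F) = 6 + F*n (B(n, F) = n*F + 6 = F*n + 6 = 6 + F*n)
N(E) = -42 + E
N(B(V(4, 3), -3)) + Y(134, 197) = (-42 + (6 - 3*0)) + 3*197**3 = (-42 + (6 + 0)) + 3*7645373 = (-42 + 6) + 22936119 = -36 + 22936119 = 22936083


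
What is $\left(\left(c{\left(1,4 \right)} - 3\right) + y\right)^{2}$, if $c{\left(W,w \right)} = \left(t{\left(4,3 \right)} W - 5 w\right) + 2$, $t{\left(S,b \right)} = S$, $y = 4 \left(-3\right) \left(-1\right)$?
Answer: $25$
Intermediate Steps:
$y = 12$ ($y = \left(-12\right) \left(-1\right) = 12$)
$c{\left(W,w \right)} = 2 - 5 w + 4 W$ ($c{\left(W,w \right)} = \left(4 W - 5 w\right) + 2 = \left(- 5 w + 4 W\right) + 2 = 2 - 5 w + 4 W$)
$\left(\left(c{\left(1,4 \right)} - 3\right) + y\right)^{2} = \left(\left(\left(2 - 20 + 4 \cdot 1\right) - 3\right) + 12\right)^{2} = \left(\left(\left(2 - 20 + 4\right) - 3\right) + 12\right)^{2} = \left(\left(-14 - 3\right) + 12\right)^{2} = \left(-17 + 12\right)^{2} = \left(-5\right)^{2} = 25$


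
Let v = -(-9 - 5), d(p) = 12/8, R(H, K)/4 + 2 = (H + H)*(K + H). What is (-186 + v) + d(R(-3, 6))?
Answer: -341/2 ≈ -170.50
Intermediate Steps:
R(H, K) = -8 + 8*H*(H + K) (R(H, K) = -8 + 4*((H + H)*(K + H)) = -8 + 4*((2*H)*(H + K)) = -8 + 4*(2*H*(H + K)) = -8 + 8*H*(H + K))
d(p) = 3/2 (d(p) = 12*(⅛) = 3/2)
v = 14 (v = -1*(-14) = 14)
(-186 + v) + d(R(-3, 6)) = (-186 + 14) + 3/2 = -172 + 3/2 = -341/2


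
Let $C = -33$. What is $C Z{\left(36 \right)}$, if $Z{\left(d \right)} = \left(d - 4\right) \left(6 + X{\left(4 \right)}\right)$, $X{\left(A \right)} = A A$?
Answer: $-23232$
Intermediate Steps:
$X{\left(A \right)} = A^{2}$
$Z{\left(d \right)} = -88 + 22 d$ ($Z{\left(d \right)} = \left(d - 4\right) \left(6 + 4^{2}\right) = \left(-4 + d\right) \left(6 + 16\right) = \left(-4 + d\right) 22 = -88 + 22 d$)
$C Z{\left(36 \right)} = - 33 \left(-88 + 22 \cdot 36\right) = - 33 \left(-88 + 792\right) = \left(-33\right) 704 = -23232$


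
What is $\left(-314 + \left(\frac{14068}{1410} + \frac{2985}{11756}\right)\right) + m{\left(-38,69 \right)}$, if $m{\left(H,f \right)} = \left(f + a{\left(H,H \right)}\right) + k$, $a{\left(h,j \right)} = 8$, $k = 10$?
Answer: $- \frac{1796575331}{8287980} \approx -216.77$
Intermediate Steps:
$m{\left(H,f \right)} = 18 + f$ ($m{\left(H,f \right)} = \left(f + 8\right) + 10 = \left(8 + f\right) + 10 = 18 + f$)
$\left(-314 + \left(\frac{14068}{1410} + \frac{2985}{11756}\right)\right) + m{\left(-38,69 \right)} = \left(-314 + \left(\frac{14068}{1410} + \frac{2985}{11756}\right)\right) + \left(18 + 69\right) = \left(-314 + \left(14068 \cdot \frac{1}{1410} + 2985 \cdot \frac{1}{11756}\right)\right) + 87 = \left(-314 + \left(\frac{7034}{705} + \frac{2985}{11756}\right)\right) + 87 = \left(-314 + \frac{84796129}{8287980}\right) + 87 = - \frac{2517629591}{8287980} + 87 = - \frac{1796575331}{8287980}$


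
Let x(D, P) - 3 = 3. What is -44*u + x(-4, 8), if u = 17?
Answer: -742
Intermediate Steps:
x(D, P) = 6 (x(D, P) = 3 + 3 = 6)
-44*u + x(-4, 8) = -44*17 + 6 = -748 + 6 = -742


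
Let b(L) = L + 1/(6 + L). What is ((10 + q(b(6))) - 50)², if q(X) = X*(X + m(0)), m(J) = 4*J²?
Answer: 185761/20736 ≈ 8.9584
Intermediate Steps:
q(X) = X² (q(X) = X*(X + 4*0²) = X*(X + 4*0) = X*(X + 0) = X*X = X²)
((10 + q(b(6))) - 50)² = ((10 + ((1 + 6² + 6*6)/(6 + 6))²) - 50)² = ((10 + ((1 + 36 + 36)/12)²) - 50)² = ((10 + ((1/12)*73)²) - 50)² = ((10 + (73/12)²) - 50)² = ((10 + 5329/144) - 50)² = (6769/144 - 50)² = (-431/144)² = 185761/20736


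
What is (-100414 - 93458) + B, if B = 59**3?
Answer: 11507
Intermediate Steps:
B = 205379
(-100414 - 93458) + B = (-100414 - 93458) + 205379 = -193872 + 205379 = 11507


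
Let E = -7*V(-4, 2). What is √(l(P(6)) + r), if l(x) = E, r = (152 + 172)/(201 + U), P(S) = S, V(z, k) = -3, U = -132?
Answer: √13593/23 ≈ 5.0691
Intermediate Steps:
E = 21 (E = -7*(-3) = 21)
r = 108/23 (r = (152 + 172)/(201 - 132) = 324/69 = 324*(1/69) = 108/23 ≈ 4.6956)
l(x) = 21
√(l(P(6)) + r) = √(21 + 108/23) = √(591/23) = √13593/23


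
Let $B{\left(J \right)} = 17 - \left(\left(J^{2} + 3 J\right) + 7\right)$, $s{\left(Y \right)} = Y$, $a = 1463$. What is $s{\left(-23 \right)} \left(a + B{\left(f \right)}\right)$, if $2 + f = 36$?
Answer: $-4945$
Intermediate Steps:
$f = 34$ ($f = -2 + 36 = 34$)
$B{\left(J \right)} = 10 - J^{2} - 3 J$ ($B{\left(J \right)} = 17 - \left(7 + J^{2} + 3 J\right) = 10 - J^{2} - 3 J$)
$s{\left(-23 \right)} \left(a + B{\left(f \right)}\right) = - 23 \left(1463 - 1248\right) = \left(-23\right) 215 = -4945$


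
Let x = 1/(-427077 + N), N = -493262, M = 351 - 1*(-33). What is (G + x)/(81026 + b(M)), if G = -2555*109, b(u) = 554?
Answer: -128154904903/37540627810 ≈ -3.4138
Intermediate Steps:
M = 384 (M = 351 + 33 = 384)
G = -278495
x = -1/920339 (x = 1/(-427077 - 493262) = 1/(-920339) = -1/920339 ≈ -1.0866e-6)
(G + x)/(81026 + b(M)) = (-278495 - 1/920339)/(81026 + 554) = -256309809806/920339/81580 = -256309809806/920339*1/81580 = -128154904903/37540627810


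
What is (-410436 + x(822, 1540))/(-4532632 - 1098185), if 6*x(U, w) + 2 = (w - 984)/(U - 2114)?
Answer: 795425753/10912523346 ≈ 0.072891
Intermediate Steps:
x(U, w) = -1/3 + (-984 + w)/(6*(-2114 + U)) (x(U, w) = -1/3 + ((w - 984)/(U - 2114))/6 = -1/3 + ((-984 + w)/(-2114 + U))/6 = -1/3 + (-984 + w)/(6*(-2114 + U)))
(-410436 + x(822, 1540))/(-4532632 - 1098185) = (-410436 + (3244 + 1540 - 2*822)/(6*(-2114 + 822)))/(-4532632 - 1098185) = (-410436 + (1/6)*(3244 + 1540 - 1644)/(-1292))/(-5630817) = (-410436 + (1/6)*(-1/1292)*3140)*(-1/5630817) = (-410436 - 785/1938)*(-1/5630817) = -795425753/1938*(-1/5630817) = 795425753/10912523346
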